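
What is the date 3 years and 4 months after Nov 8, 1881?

Advancing 3 years and 4 months from November 8, 1881.
+3 years → 1884; month 11 + 4 = 15, which is month 3 of year 1885 → March 1885.
Day 8 is valid in March, giving March 8, 1885.

March 8, 1885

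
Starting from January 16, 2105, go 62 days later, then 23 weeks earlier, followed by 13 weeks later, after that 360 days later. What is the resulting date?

Advancing 62 days from January 16, 2105:
January has 31 days, so 31 − 16 = 15 days remain after January 16, 2105; 62 − 15 = 47 left.
February 2105 has 28 days (2105 is not a leap year): 47 − 28 = 19 left.
19 days into March 2105 → March 19, 2105.
Subtracting 23 weeks (= 161 days) from March 19, 2105:
Going back 19 days from March 19, 2105 reaches the end of the previous month; 161 − 19 = 142 left.
February 2105 has 28 days (2105 is not a leap year): 142 − 28 = 114 left.
January 2105 has 31 days: 114 − 31 = 83 left.
December 2104 has 31 days: 83 − 31 = 52 left.
November 2104 has 30 days: 52 − 30 = 22 left.
October 2104 has 31 days; 31 − 22 = 9 → October 9, 2104.
Counting forward 13 weeks (= 91 days) from October 9, 2104:
October has 31 days, so 31 − 9 = 22 days remain after October 9, 2104; 91 − 22 = 69 left.
November 2104 has 30 days: 69 − 30 = 39 left.
December 2104 has 31 days: 39 − 31 = 8 left.
8 days into January 2105 → January 8, 2105.
Counting forward 360 days from January 8, 2105:
January has 31 days, so 31 − 8 = 23 days remain after January 8, 2105; 360 − 23 = 337 left.
February 2105 has 28 days (2105 is not a leap year): 337 − 28 = 309 left.
March 2105 has 31 days: 309 − 31 = 278 left.
April 2105 has 30 days: 278 − 30 = 248 left.
May 2105 has 31 days: 248 − 31 = 217 left.
June 2105 has 30 days: 217 − 30 = 187 left.
July 2105 has 31 days: 187 − 31 = 156 left.
August 2105 has 31 days: 156 − 31 = 125 left.
September 2105 has 30 days: 125 − 30 = 95 left.
October 2105 has 31 days: 95 − 31 = 64 left.
November 2105 has 30 days: 64 − 30 = 34 left.
December 2105 has 31 days: 34 − 31 = 3 left.
3 days into January 2106 → January 3, 2106.

January 3, 2106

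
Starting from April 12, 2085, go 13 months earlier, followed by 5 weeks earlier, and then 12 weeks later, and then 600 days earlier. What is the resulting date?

Subtracting 13 months from April 12, 2085:
month 4 − 13 = -9, which is month 3 of year 2084 → March 2084.
Day 12 is valid in March, giving March 12, 2084.
Subtracting 5 weeks (= 35 days) from March 12, 2084:
Going back 12 days from March 12, 2084 reaches the end of the previous month; 35 − 12 = 23 left.
February 2084 has 29 days; 29 − 23 = 6 → February 6, 2084.
Counting forward 12 weeks (= 84 days) from February 6, 2084:
February has 29 days, so 29 − 6 = 23 days remain after February 6, 2084; 84 − 23 = 61 left.
March 2084 has 31 days: 61 − 31 = 30 left.
30 days into April 2084 → April 30, 2084.
Counting back 600 days from April 30, 2084:
Going back 30 days from April 30, 2084 reaches the end of the previous month; 600 − 30 = 570 left.
March 2084 has 31 days: 570 − 31 = 539 left.
February 2084 has 29 days (2084 is a leap year): 539 − 29 = 510 left.
January 2084 has 31 days: 510 − 31 = 479 left.
December 2083 has 31 days: 479 − 31 = 448 left.
November 2083 has 30 days: 448 − 30 = 418 left.
October 2083 has 31 days: 418 − 31 = 387 left.
September 2083 has 30 days: 387 − 30 = 357 left.
August 2083 has 31 days: 357 − 31 = 326 left.
July 2083 has 31 days: 326 − 31 = 295 left.
June 2083 has 30 days: 295 − 30 = 265 left.
May 2083 has 31 days: 265 − 31 = 234 left.
April 2083 has 30 days: 234 − 30 = 204 left.
March 2083 has 31 days: 204 − 31 = 173 left.
February 2083 has 28 days (2083 is not a leap year): 173 − 28 = 145 left.
January 2083 has 31 days: 145 − 31 = 114 left.
December 2082 has 31 days: 114 − 31 = 83 left.
November 2082 has 30 days: 83 − 30 = 53 left.
October 2082 has 31 days: 53 − 31 = 22 left.
September 2082 has 30 days; 30 − 22 = 8 → September 8, 2082.

September 8, 2082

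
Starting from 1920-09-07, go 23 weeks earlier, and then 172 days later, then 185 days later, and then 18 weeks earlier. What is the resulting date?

November 16, 1920

Going back 23 weeks (= 161 days) from September 7, 1920:
Going back 7 days from September 7, 1920 reaches the end of the previous month; 161 − 7 = 154 left.
August 1920 has 31 days: 154 − 31 = 123 left.
July 1920 has 31 days: 123 − 31 = 92 left.
June 1920 has 30 days: 92 − 30 = 62 left.
May 1920 has 31 days: 62 − 31 = 31 left.
April 1920 has 30 days: 31 − 30 = 1 left.
March 1920 has 31 days; 31 − 1 = 30 → March 30, 1920.
Counting forward 172 days from March 30, 1920:
March has 31 days, so 31 − 30 = 1 day remains after March 30, 1920; 172 − 1 = 171 left.
April 1920 has 30 days: 171 − 30 = 141 left.
May 1920 has 31 days: 141 − 31 = 110 left.
June 1920 has 30 days: 110 − 30 = 80 left.
July 1920 has 31 days: 80 − 31 = 49 left.
August 1920 has 31 days: 49 − 31 = 18 left.
18 days into September 1920 → September 18, 1920.
Adding 185 days from September 18, 1920:
September has 30 days, so 30 − 18 = 12 days remain after September 18, 1920; 185 − 12 = 173 left.
October 1920 has 31 days: 173 − 31 = 142 left.
November 1920 has 30 days: 142 − 30 = 112 left.
December 1920 has 31 days: 112 − 31 = 81 left.
January 1921 has 31 days: 81 − 31 = 50 left.
February 1921 has 28 days (1921 is not a leap year): 50 − 28 = 22 left.
22 days into March 1921 → March 22, 1921.
Counting back 18 weeks (= 126 days) from March 22, 1921:
Going back 22 days from March 22, 1921 reaches the end of the previous month; 126 − 22 = 104 left.
February 1921 has 28 days (1921 is not a leap year): 104 − 28 = 76 left.
January 1921 has 31 days: 76 − 31 = 45 left.
December 1920 has 31 days: 45 − 31 = 14 left.
November 1920 has 30 days; 30 − 14 = 16 → November 16, 1920.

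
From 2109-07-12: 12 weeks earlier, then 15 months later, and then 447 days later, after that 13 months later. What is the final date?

November 9, 2112

Counting back 12 weeks (= 84 days) from July 12, 2109:
Going back 12 days from July 12, 2109 reaches the end of the previous month; 84 − 12 = 72 left.
June 2109 has 30 days: 72 − 30 = 42 left.
May 2109 has 31 days: 42 − 31 = 11 left.
April 2109 has 30 days; 30 − 11 = 19 → April 19, 2109.
Advancing 15 months from April 19, 2109:
month 4 + 15 = 19, which is month 7 of year 2110 → July 2110.
Day 19 is valid in July, giving July 19, 2110.
Advancing 447 days from July 19, 2110:
July has 31 days, so 31 − 19 = 12 days remain after July 19, 2110; 447 − 12 = 435 left.
August 2110 has 31 days: 435 − 31 = 404 left.
September 2110 has 30 days: 404 − 30 = 374 left.
October 2110 has 31 days: 374 − 31 = 343 left.
November 2110 has 30 days: 343 − 30 = 313 left.
December 2110 has 31 days: 313 − 31 = 282 left.
January 2111 has 31 days: 282 − 31 = 251 left.
February 2111 has 28 days (2111 is not a leap year): 251 − 28 = 223 left.
March 2111 has 31 days: 223 − 31 = 192 left.
April 2111 has 30 days: 192 − 30 = 162 left.
May 2111 has 31 days: 162 − 31 = 131 left.
June 2111 has 30 days: 131 − 30 = 101 left.
July 2111 has 31 days: 101 − 31 = 70 left.
August 2111 has 31 days: 70 − 31 = 39 left.
September 2111 has 30 days: 39 − 30 = 9 left.
9 days into October 2111 → October 9, 2111.
Adding 13 months from October 9, 2111:
month 10 + 13 = 23, which is month 11 of year 2112 → November 2112.
Day 9 is valid in November, giving November 9, 2112.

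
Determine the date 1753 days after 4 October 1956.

Adding 1753 days from October 4, 1956.
October has 31 days, so 31 − 4 = 27 days remain after October 4, 1956; 1753 − 27 = 1726 left.
November 1956 has 30 days: 1726 − 30 = 1696 left.
December 1956 has 31 days: 1696 − 31 = 1665 left.
January 1957 has 31 days: 1665 − 31 = 1634 left.
February 1957 has 28 days (1957 is not a leap year): 1634 − 28 = 1606 left.
March 1957 has 31 days: 1606 − 31 = 1575 left.
April 1957 has 30 days: 1575 − 30 = 1545 left.
May 1957 has 31 days: 1545 − 31 = 1514 left.
June 1957 has 30 days: 1514 − 30 = 1484 left.
July 1957 has 31 days: 1484 − 31 = 1453 left.
August 1957 has 31 days: 1453 − 31 = 1422 left.
September 1957 has 30 days: 1422 − 30 = 1392 left.
October 1957 has 31 days: 1392 − 31 = 1361 left.
November 1957 has 30 days: 1361 − 30 = 1331 left.
December 1957 has 31 days: 1331 − 31 = 1300 left.
January 1958 has 31 days: 1300 − 31 = 1269 left.
February 1958 has 28 days (1958 is not a leap year): 1269 − 28 = 1241 left.
March 1958 has 31 days: 1241 − 31 = 1210 left.
April 1958 has 30 days: 1210 − 30 = 1180 left.
May 1958 has 31 days: 1180 − 31 = 1149 left.
June 1958 has 30 days: 1149 − 30 = 1119 left.
July 1958 has 31 days: 1119 − 31 = 1088 left.
August 1958 has 31 days: 1088 − 31 = 1057 left.
September 1958 has 30 days: 1057 − 30 = 1027 left.
October 1958 has 31 days: 1027 − 31 = 996 left.
November 1958 has 30 days: 996 − 30 = 966 left.
December 1958 has 31 days: 966 − 31 = 935 left.
January 1959 has 31 days: 935 − 31 = 904 left.
February 1959 has 28 days (1959 is not a leap year): 904 − 28 = 876 left.
March 1959 has 31 days: 876 − 31 = 845 left.
April 1959 has 30 days: 845 − 30 = 815 left.
May 1959 has 31 days: 815 − 31 = 784 left.
June 1959 has 30 days: 784 − 30 = 754 left.
July 1959 has 31 days: 754 − 31 = 723 left.
August 1959 has 31 days: 723 − 31 = 692 left.
September 1959 has 30 days: 692 − 30 = 662 left.
October 1959 has 31 days: 662 − 31 = 631 left.
November 1959 has 30 days: 631 − 30 = 601 left.
December 1959 has 31 days: 601 − 31 = 570 left.
January 1960 has 31 days: 570 − 31 = 539 left.
February 1960 has 29 days (1960 is a leap year): 539 − 29 = 510 left.
March 1960 has 31 days: 510 − 31 = 479 left.
April 1960 has 30 days: 479 − 30 = 449 left.
May 1960 has 31 days: 449 − 31 = 418 left.
June 1960 has 30 days: 418 − 30 = 388 left.
July 1960 has 31 days: 388 − 31 = 357 left.
August 1960 has 31 days: 357 − 31 = 326 left.
September 1960 has 30 days: 326 − 30 = 296 left.
October 1960 has 31 days: 296 − 31 = 265 left.
November 1960 has 30 days: 265 − 30 = 235 left.
December 1960 has 31 days: 235 − 31 = 204 left.
January 1961 has 31 days: 204 − 31 = 173 left.
February 1961 has 28 days (1961 is not a leap year): 173 − 28 = 145 left.
March 1961 has 31 days: 145 − 31 = 114 left.
April 1961 has 30 days: 114 − 30 = 84 left.
May 1961 has 31 days: 84 − 31 = 53 left.
June 1961 has 30 days: 53 − 30 = 23 left.
23 days into July 1961 → July 23, 1961.

July 23, 1961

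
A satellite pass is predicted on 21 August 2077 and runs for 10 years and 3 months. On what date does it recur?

November 21, 2087

Counting forward 10 years and 3 months from August 21, 2077.
+10 years → 2087; month 8 + 3 = 11 → November 2087.
Day 21 is valid in November, giving November 21, 2087.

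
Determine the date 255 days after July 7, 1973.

March 19, 1974

Adding 255 days from July 7, 1973.
July has 31 days, so 31 − 7 = 24 days remain after July 7, 1973; 255 − 24 = 231 left.
August 1973 has 31 days: 231 − 31 = 200 left.
September 1973 has 30 days: 200 − 30 = 170 left.
October 1973 has 31 days: 170 − 31 = 139 left.
November 1973 has 30 days: 139 − 30 = 109 left.
December 1973 has 31 days: 109 − 31 = 78 left.
January 1974 has 31 days: 78 − 31 = 47 left.
February 1974 has 28 days (1974 is not a leap year): 47 − 28 = 19 left.
19 days into March 1974 → March 19, 1974.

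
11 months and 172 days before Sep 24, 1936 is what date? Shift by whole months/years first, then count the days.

May 5, 1935

Counting back 11 months and 172 days from September 24, 1936: first the month/year part, then the days.
month 9 − 11 = -2, which is month 10 of year 1935 → October 1935.
Day 24 is valid in October, giving October 24, 1935.
Now subtract 172 days from October 24, 1935.
Going back 24 days from October 24, 1935 reaches the end of the previous month; 172 − 24 = 148 left.
September 1935 has 30 days: 148 − 30 = 118 left.
August 1935 has 31 days: 118 − 31 = 87 left.
July 1935 has 31 days: 87 − 31 = 56 left.
June 1935 has 30 days: 56 − 30 = 26 left.
May 1935 has 31 days; 31 − 26 = 5 → May 5, 1935.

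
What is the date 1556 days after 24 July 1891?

October 27, 1895

Advancing 1556 days from July 24, 1891.
July has 31 days, so 31 − 24 = 7 days remain after July 24, 1891; 1556 − 7 = 1549 left.
August 1891 has 31 days: 1549 − 31 = 1518 left.
September 1891 has 30 days: 1518 − 30 = 1488 left.
October 1891 has 31 days: 1488 − 31 = 1457 left.
November 1891 has 30 days: 1457 − 30 = 1427 left.
December 1891 has 31 days: 1427 − 31 = 1396 left.
January 1892 has 31 days: 1396 − 31 = 1365 left.
February 1892 has 29 days (1892 is a leap year): 1365 − 29 = 1336 left.
March 1892 has 31 days: 1336 − 31 = 1305 left.
April 1892 has 30 days: 1305 − 30 = 1275 left.
May 1892 has 31 days: 1275 − 31 = 1244 left.
June 1892 has 30 days: 1244 − 30 = 1214 left.
July 1892 has 31 days: 1214 − 31 = 1183 left.
August 1892 has 31 days: 1183 − 31 = 1152 left.
September 1892 has 30 days: 1152 − 30 = 1122 left.
October 1892 has 31 days: 1122 − 31 = 1091 left.
November 1892 has 30 days: 1091 − 30 = 1061 left.
December 1892 has 31 days: 1061 − 31 = 1030 left.
January 1893 has 31 days: 1030 − 31 = 999 left.
February 1893 has 28 days (1893 is not a leap year): 999 − 28 = 971 left.
March 1893 has 31 days: 971 − 31 = 940 left.
April 1893 has 30 days: 940 − 30 = 910 left.
May 1893 has 31 days: 910 − 31 = 879 left.
June 1893 has 30 days: 879 − 30 = 849 left.
July 1893 has 31 days: 849 − 31 = 818 left.
August 1893 has 31 days: 818 − 31 = 787 left.
September 1893 has 30 days: 787 − 30 = 757 left.
October 1893 has 31 days: 757 − 31 = 726 left.
November 1893 has 30 days: 726 − 30 = 696 left.
December 1893 has 31 days: 696 − 31 = 665 left.
January 1894 has 31 days: 665 − 31 = 634 left.
February 1894 has 28 days (1894 is not a leap year): 634 − 28 = 606 left.
March 1894 has 31 days: 606 − 31 = 575 left.
April 1894 has 30 days: 575 − 30 = 545 left.
May 1894 has 31 days: 545 − 31 = 514 left.
June 1894 has 30 days: 514 − 30 = 484 left.
July 1894 has 31 days: 484 − 31 = 453 left.
August 1894 has 31 days: 453 − 31 = 422 left.
September 1894 has 30 days: 422 − 30 = 392 left.
October 1894 has 31 days: 392 − 31 = 361 left.
November 1894 has 30 days: 361 − 30 = 331 left.
December 1894 has 31 days: 331 − 31 = 300 left.
January 1895 has 31 days: 300 − 31 = 269 left.
February 1895 has 28 days (1895 is not a leap year): 269 − 28 = 241 left.
March 1895 has 31 days: 241 − 31 = 210 left.
April 1895 has 30 days: 210 − 30 = 180 left.
May 1895 has 31 days: 180 − 31 = 149 left.
June 1895 has 30 days: 149 − 30 = 119 left.
July 1895 has 31 days: 119 − 31 = 88 left.
August 1895 has 31 days: 88 − 31 = 57 left.
September 1895 has 30 days: 57 − 30 = 27 left.
27 days into October 1895 → October 27, 1895.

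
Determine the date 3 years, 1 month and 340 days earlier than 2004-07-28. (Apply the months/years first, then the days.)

Going back 3 years, 1 month and 340 days from July 28, 2004: first the month/year part, then the days.
-3 years → 2001; month 7 − 1 = 6 → June 2001.
Day 28 is valid in June, giving June 28, 2001.
Now subtract 340 days from June 28, 2001.
Going back 28 days from June 28, 2001 reaches the end of the previous month; 340 − 28 = 312 left.
May 2001 has 31 days: 312 − 31 = 281 left.
April 2001 has 30 days: 281 − 30 = 251 left.
March 2001 has 31 days: 251 − 31 = 220 left.
February 2001 has 28 days (2001 is not a leap year): 220 − 28 = 192 left.
January 2001 has 31 days: 192 − 31 = 161 left.
December 2000 has 31 days: 161 − 31 = 130 left.
November 2000 has 30 days: 130 − 30 = 100 left.
October 2000 has 31 days: 100 − 31 = 69 left.
September 2000 has 30 days: 69 − 30 = 39 left.
August 2000 has 31 days: 39 − 31 = 8 left.
July 2000 has 31 days; 31 − 8 = 23 → July 23, 2000.

July 23, 2000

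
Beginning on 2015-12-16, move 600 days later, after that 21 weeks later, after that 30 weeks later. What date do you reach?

July 30, 2018

Counting forward 600 days from December 16, 2015:
December has 31 days, so 31 − 16 = 15 days remain after December 16, 2015; 600 − 15 = 585 left.
January 2016 has 31 days: 585 − 31 = 554 left.
February 2016 has 29 days (2016 is a leap year): 554 − 29 = 525 left.
March 2016 has 31 days: 525 − 31 = 494 left.
April 2016 has 30 days: 494 − 30 = 464 left.
May 2016 has 31 days: 464 − 31 = 433 left.
June 2016 has 30 days: 433 − 30 = 403 left.
July 2016 has 31 days: 403 − 31 = 372 left.
August 2016 has 31 days: 372 − 31 = 341 left.
September 2016 has 30 days: 341 − 30 = 311 left.
October 2016 has 31 days: 311 − 31 = 280 left.
November 2016 has 30 days: 280 − 30 = 250 left.
December 2016 has 31 days: 250 − 31 = 219 left.
January 2017 has 31 days: 219 − 31 = 188 left.
February 2017 has 28 days (2017 is not a leap year): 188 − 28 = 160 left.
March 2017 has 31 days: 160 − 31 = 129 left.
April 2017 has 30 days: 129 − 30 = 99 left.
May 2017 has 31 days: 99 − 31 = 68 left.
June 2017 has 30 days: 68 − 30 = 38 left.
July 2017 has 31 days: 38 − 31 = 7 left.
7 days into August 2017 → August 7, 2017.
Counting forward 21 weeks (= 147 days) from August 7, 2017:
August has 31 days, so 31 − 7 = 24 days remain after August 7, 2017; 147 − 24 = 123 left.
September 2017 has 30 days: 123 − 30 = 93 left.
October 2017 has 31 days: 93 − 31 = 62 left.
November 2017 has 30 days: 62 − 30 = 32 left.
December 2017 has 31 days: 32 − 31 = 1 left.
1 day into January 2018 → January 1, 2018.
Adding 30 weeks (= 210 days) from January 1, 2018:
January has 31 days, so 31 − 1 = 30 days remain after January 1, 2018; 210 − 30 = 180 left.
February 2018 has 28 days (2018 is not a leap year): 180 − 28 = 152 left.
March 2018 has 31 days: 152 − 31 = 121 left.
April 2018 has 30 days: 121 − 30 = 91 left.
May 2018 has 31 days: 91 − 31 = 60 left.
June 2018 has 30 days: 60 − 30 = 30 left.
30 days into July 2018 → July 30, 2018.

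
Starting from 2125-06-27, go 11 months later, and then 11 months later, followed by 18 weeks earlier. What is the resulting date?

December 22, 2126

Advancing 11 months from June 27, 2125:
month 6 + 11 = 17, which is month 5 of year 2126 → May 2126.
Day 27 is valid in May, giving May 27, 2126.
Adding 11 months from May 27, 2126:
month 5 + 11 = 16, which is month 4 of year 2127 → April 2127.
Day 27 is valid in April, giving April 27, 2127.
Subtracting 18 weeks (= 126 days) from April 27, 2127:
Going back 27 days from April 27, 2127 reaches the end of the previous month; 126 − 27 = 99 left.
March 2127 has 31 days: 99 − 31 = 68 left.
February 2127 has 28 days (2127 is not a leap year): 68 − 28 = 40 left.
January 2127 has 31 days: 40 − 31 = 9 left.
December 2126 has 31 days; 31 − 9 = 22 → December 22, 2126.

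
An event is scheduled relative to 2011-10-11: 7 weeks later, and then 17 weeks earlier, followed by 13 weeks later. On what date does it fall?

Advancing 7 weeks (= 49 days) from October 11, 2011:
October has 31 days, so 31 − 11 = 20 days remain after October 11, 2011; 49 − 20 = 29 left.
29 days into November 2011 → November 29, 2011.
Subtracting 17 weeks (= 119 days) from November 29, 2011:
Going back 29 days from November 29, 2011 reaches the end of the previous month; 119 − 29 = 90 left.
October 2011 has 31 days: 90 − 31 = 59 left.
September 2011 has 30 days: 59 − 30 = 29 left.
August 2011 has 31 days; 31 − 29 = 2 → August 2, 2011.
Adding 13 weeks (= 91 days) from August 2, 2011:
August has 31 days, so 31 − 2 = 29 days remain after August 2, 2011; 91 − 29 = 62 left.
September 2011 has 30 days: 62 − 30 = 32 left.
October 2011 has 31 days: 32 − 31 = 1 left.
1 day into November 2011 → November 1, 2011.

November 1, 2011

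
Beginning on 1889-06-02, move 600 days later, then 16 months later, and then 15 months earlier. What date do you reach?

February 23, 1891

Advancing 600 days from June 2, 1889:
June has 30 days, so 30 − 2 = 28 days remain after June 2, 1889; 600 − 28 = 572 left.
July 1889 has 31 days: 572 − 31 = 541 left.
August 1889 has 31 days: 541 − 31 = 510 left.
September 1889 has 30 days: 510 − 30 = 480 left.
October 1889 has 31 days: 480 − 31 = 449 left.
November 1889 has 30 days: 449 − 30 = 419 left.
December 1889 has 31 days: 419 − 31 = 388 left.
January 1890 has 31 days: 388 − 31 = 357 left.
February 1890 has 28 days (1890 is not a leap year): 357 − 28 = 329 left.
March 1890 has 31 days: 329 − 31 = 298 left.
April 1890 has 30 days: 298 − 30 = 268 left.
May 1890 has 31 days: 268 − 31 = 237 left.
June 1890 has 30 days: 237 − 30 = 207 left.
July 1890 has 31 days: 207 − 31 = 176 left.
August 1890 has 31 days: 176 − 31 = 145 left.
September 1890 has 30 days: 145 − 30 = 115 left.
October 1890 has 31 days: 115 − 31 = 84 left.
November 1890 has 30 days: 84 − 30 = 54 left.
December 1890 has 31 days: 54 − 31 = 23 left.
23 days into January 1891 → January 23, 1891.
Adding 16 months from January 23, 1891:
month 1 + 16 = 17, which is month 5 of year 1892 → May 1892.
Day 23 is valid in May, giving May 23, 1892.
Counting back 15 months from May 23, 1892:
month 5 − 15 = -10, which is month 2 of year 1891 → February 1891.
Day 23 is valid in February, giving February 23, 1891.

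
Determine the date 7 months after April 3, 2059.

November 3, 2059

Adding 7 months from April 3, 2059.
month 4 + 7 = 11 → November 2059.
Day 3 is valid in November, giving November 3, 2059.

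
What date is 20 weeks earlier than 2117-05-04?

December 15, 2116

Going back 20 weeks = 140 days from May 4, 2117.
Going back 4 days from May 4, 2117 reaches the end of the previous month; 140 − 4 = 136 left.
April 2117 has 30 days: 136 − 30 = 106 left.
March 2117 has 31 days: 106 − 31 = 75 left.
February 2117 has 28 days (2117 is not a leap year): 75 − 28 = 47 left.
January 2117 has 31 days: 47 − 31 = 16 left.
December 2116 has 31 days; 31 − 16 = 15 → December 15, 2116.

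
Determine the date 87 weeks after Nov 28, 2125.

July 30, 2127

Adding 87 weeks = 609 days from November 28, 2125.
November has 30 days, so 30 − 28 = 2 days remain after November 28, 2125; 609 − 2 = 607 left.
December 2125 has 31 days: 607 − 31 = 576 left.
January 2126 has 31 days: 576 − 31 = 545 left.
February 2126 has 28 days (2126 is not a leap year): 545 − 28 = 517 left.
March 2126 has 31 days: 517 − 31 = 486 left.
April 2126 has 30 days: 486 − 30 = 456 left.
May 2126 has 31 days: 456 − 31 = 425 left.
June 2126 has 30 days: 425 − 30 = 395 left.
July 2126 has 31 days: 395 − 31 = 364 left.
August 2126 has 31 days: 364 − 31 = 333 left.
September 2126 has 30 days: 333 − 30 = 303 left.
October 2126 has 31 days: 303 − 31 = 272 left.
November 2126 has 30 days: 272 − 30 = 242 left.
December 2126 has 31 days: 242 − 31 = 211 left.
January 2127 has 31 days: 211 − 31 = 180 left.
February 2127 has 28 days (2127 is not a leap year): 180 − 28 = 152 left.
March 2127 has 31 days: 152 − 31 = 121 left.
April 2127 has 30 days: 121 − 30 = 91 left.
May 2127 has 31 days: 91 − 31 = 60 left.
June 2127 has 30 days: 60 − 30 = 30 left.
30 days into July 2127 → July 30, 2127.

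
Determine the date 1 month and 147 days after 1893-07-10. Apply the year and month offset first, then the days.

Adding 1 month and 147 days from July 10, 1893: first the month/year part, then the days.
month 7 + 1 = 8 → August 1893.
Day 10 is valid in August, giving August 10, 1893.
Now add 147 days from August 10, 1893.
August has 31 days, so 31 − 10 = 21 days remain after August 10, 1893; 147 − 21 = 126 left.
September 1893 has 30 days: 126 − 30 = 96 left.
October 1893 has 31 days: 96 − 31 = 65 left.
November 1893 has 30 days: 65 − 30 = 35 left.
December 1893 has 31 days: 35 − 31 = 4 left.
4 days into January 1894 → January 4, 1894.

January 4, 1894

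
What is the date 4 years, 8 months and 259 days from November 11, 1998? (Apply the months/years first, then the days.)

Counting forward 4 years, 8 months and 259 days from November 11, 1998: first the month/year part, then the days.
+4 years → 2002; month 11 + 8 = 19, which is month 7 of year 2003 → July 2003.
Day 11 is valid in July, giving July 11, 2003.
Now add 259 days from July 11, 2003.
July has 31 days, so 31 − 11 = 20 days remain after July 11, 2003; 259 − 20 = 239 left.
August 2003 has 31 days: 239 − 31 = 208 left.
September 2003 has 30 days: 208 − 30 = 178 left.
October 2003 has 31 days: 178 − 31 = 147 left.
November 2003 has 30 days: 147 − 30 = 117 left.
December 2003 has 31 days: 117 − 31 = 86 left.
January 2004 has 31 days: 86 − 31 = 55 left.
February 2004 has 29 days (2004 is a leap year): 55 − 29 = 26 left.
26 days into March 2004 → March 26, 2004.

March 26, 2004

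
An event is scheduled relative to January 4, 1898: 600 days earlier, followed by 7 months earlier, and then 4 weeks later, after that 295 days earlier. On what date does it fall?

Going back 600 days from January 4, 1898:
Going back 4 days from January 4, 1898 reaches the end of the previous month; 600 − 4 = 596 left.
December 1897 has 31 days: 596 − 31 = 565 left.
November 1897 has 30 days: 565 − 30 = 535 left.
October 1897 has 31 days: 535 − 31 = 504 left.
September 1897 has 30 days: 504 − 30 = 474 left.
August 1897 has 31 days: 474 − 31 = 443 left.
July 1897 has 31 days: 443 − 31 = 412 left.
June 1897 has 30 days: 412 − 30 = 382 left.
May 1897 has 31 days: 382 − 31 = 351 left.
April 1897 has 30 days: 351 − 30 = 321 left.
March 1897 has 31 days: 321 − 31 = 290 left.
February 1897 has 28 days (1897 is not a leap year): 290 − 28 = 262 left.
January 1897 has 31 days: 262 − 31 = 231 left.
December 1896 has 31 days: 231 − 31 = 200 left.
November 1896 has 30 days: 200 − 30 = 170 left.
October 1896 has 31 days: 170 − 31 = 139 left.
September 1896 has 30 days: 139 − 30 = 109 left.
August 1896 has 31 days: 109 − 31 = 78 left.
July 1896 has 31 days: 78 − 31 = 47 left.
June 1896 has 30 days: 47 − 30 = 17 left.
May 1896 has 31 days; 31 − 17 = 14 → May 14, 1896.
Counting back 7 months from May 14, 1896:
month 5 − 7 = -2, which is month 10 of year 1895 → October 1895.
Day 14 is valid in October, giving October 14, 1895.
Adding 4 weeks (= 28 days) from October 14, 1895:
October has 31 days, so 31 − 14 = 17 days remain after October 14, 1895; 28 − 17 = 11 left.
11 days into November 1895 → November 11, 1895.
Counting back 295 days from November 11, 1895:
Going back 11 days from November 11, 1895 reaches the end of the previous month; 295 − 11 = 284 left.
October 1895 has 31 days: 284 − 31 = 253 left.
September 1895 has 30 days: 253 − 30 = 223 left.
August 1895 has 31 days: 223 − 31 = 192 left.
July 1895 has 31 days: 192 − 31 = 161 left.
June 1895 has 30 days: 161 − 30 = 131 left.
May 1895 has 31 days: 131 − 31 = 100 left.
April 1895 has 30 days: 100 − 30 = 70 left.
March 1895 has 31 days: 70 − 31 = 39 left.
February 1895 has 28 days (1895 is not a leap year): 39 − 28 = 11 left.
January 1895 has 31 days; 31 − 11 = 20 → January 20, 1895.

January 20, 1895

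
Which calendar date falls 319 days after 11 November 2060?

September 26, 2061

Adding 319 days from November 11, 2060.
November has 30 days, so 30 − 11 = 19 days remain after November 11, 2060; 319 − 19 = 300 left.
December 2060 has 31 days: 300 − 31 = 269 left.
January 2061 has 31 days: 269 − 31 = 238 left.
February 2061 has 28 days (2061 is not a leap year): 238 − 28 = 210 left.
March 2061 has 31 days: 210 − 31 = 179 left.
April 2061 has 30 days: 179 − 30 = 149 left.
May 2061 has 31 days: 149 − 31 = 118 left.
June 2061 has 30 days: 118 − 30 = 88 left.
July 2061 has 31 days: 88 − 31 = 57 left.
August 2061 has 31 days: 57 − 31 = 26 left.
26 days into September 2061 → September 26, 2061.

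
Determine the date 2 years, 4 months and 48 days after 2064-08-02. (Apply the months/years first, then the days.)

January 19, 2067

Adding 2 years, 4 months and 48 days from August 2, 2064: first the month/year part, then the days.
+2 years → 2066; month 8 + 4 = 12 → December 2066.
Day 2 is valid in December, giving December 2, 2066.
Now add 48 days from December 2, 2066.
December has 31 days, so 31 − 2 = 29 days remain after December 2, 2066; 48 − 29 = 19 left.
19 days into January 2067 → January 19, 2067.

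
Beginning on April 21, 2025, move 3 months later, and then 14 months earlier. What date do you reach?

May 21, 2024

Advancing 3 months from April 21, 2025:
month 4 + 3 = 7 → July 2025.
Day 21 is valid in July, giving July 21, 2025.
Going back 14 months from July 21, 2025:
month 7 − 14 = -7, which is month 5 of year 2024 → May 2024.
Day 21 is valid in May, giving May 21, 2024.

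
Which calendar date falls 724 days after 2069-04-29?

April 23, 2071

Advancing 724 days from April 29, 2069.
April has 30 days, so 30 − 29 = 1 day remains after April 29, 2069; 724 − 1 = 723 left.
May 2069 has 31 days: 723 − 31 = 692 left.
June 2069 has 30 days: 692 − 30 = 662 left.
July 2069 has 31 days: 662 − 31 = 631 left.
August 2069 has 31 days: 631 − 31 = 600 left.
September 2069 has 30 days: 600 − 30 = 570 left.
October 2069 has 31 days: 570 − 31 = 539 left.
November 2069 has 30 days: 539 − 30 = 509 left.
December 2069 has 31 days: 509 − 31 = 478 left.
January 2070 has 31 days: 478 − 31 = 447 left.
February 2070 has 28 days (2070 is not a leap year): 447 − 28 = 419 left.
March 2070 has 31 days: 419 − 31 = 388 left.
April 2070 has 30 days: 388 − 30 = 358 left.
May 2070 has 31 days: 358 − 31 = 327 left.
June 2070 has 30 days: 327 − 30 = 297 left.
July 2070 has 31 days: 297 − 31 = 266 left.
August 2070 has 31 days: 266 − 31 = 235 left.
September 2070 has 30 days: 235 − 30 = 205 left.
October 2070 has 31 days: 205 − 31 = 174 left.
November 2070 has 30 days: 174 − 30 = 144 left.
December 2070 has 31 days: 144 − 31 = 113 left.
January 2071 has 31 days: 113 − 31 = 82 left.
February 2071 has 28 days (2071 is not a leap year): 82 − 28 = 54 left.
March 2071 has 31 days: 54 − 31 = 23 left.
23 days into April 2071 → April 23, 2071.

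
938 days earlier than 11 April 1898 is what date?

September 16, 1895

Going back 938 days from April 11, 1898.
Going back 11 days from April 11, 1898 reaches the end of the previous month; 938 − 11 = 927 left.
March 1898 has 31 days: 927 − 31 = 896 left.
February 1898 has 28 days (1898 is not a leap year): 896 − 28 = 868 left.
January 1898 has 31 days: 868 − 31 = 837 left.
December 1897 has 31 days: 837 − 31 = 806 left.
November 1897 has 30 days: 806 − 30 = 776 left.
October 1897 has 31 days: 776 − 31 = 745 left.
September 1897 has 30 days: 745 − 30 = 715 left.
August 1897 has 31 days: 715 − 31 = 684 left.
July 1897 has 31 days: 684 − 31 = 653 left.
June 1897 has 30 days: 653 − 30 = 623 left.
May 1897 has 31 days: 623 − 31 = 592 left.
April 1897 has 30 days: 592 − 30 = 562 left.
March 1897 has 31 days: 562 − 31 = 531 left.
February 1897 has 28 days (1897 is not a leap year): 531 − 28 = 503 left.
January 1897 has 31 days: 503 − 31 = 472 left.
December 1896 has 31 days: 472 − 31 = 441 left.
November 1896 has 30 days: 441 − 30 = 411 left.
October 1896 has 31 days: 411 − 31 = 380 left.
September 1896 has 30 days: 380 − 30 = 350 left.
August 1896 has 31 days: 350 − 31 = 319 left.
July 1896 has 31 days: 319 − 31 = 288 left.
June 1896 has 30 days: 288 − 30 = 258 left.
May 1896 has 31 days: 258 − 31 = 227 left.
April 1896 has 30 days: 227 − 30 = 197 left.
March 1896 has 31 days: 197 − 31 = 166 left.
February 1896 has 29 days (1896 is a leap year): 166 − 29 = 137 left.
January 1896 has 31 days: 137 − 31 = 106 left.
December 1895 has 31 days: 106 − 31 = 75 left.
November 1895 has 30 days: 75 − 30 = 45 left.
October 1895 has 31 days: 45 − 31 = 14 left.
September 1895 has 30 days; 30 − 14 = 16 → September 16, 1895.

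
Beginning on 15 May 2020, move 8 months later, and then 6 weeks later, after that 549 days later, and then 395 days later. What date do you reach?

September 28, 2023

Counting forward 8 months from May 15, 2020:
month 5 + 8 = 13, which is month 1 of year 2021 → January 2021.
Day 15 is valid in January, giving January 15, 2021.
Counting forward 6 weeks (= 42 days) from January 15, 2021:
January has 31 days, so 31 − 15 = 16 days remain after January 15, 2021; 42 − 16 = 26 left.
26 days into February 2021 → February 26, 2021.
Adding 549 days from February 26, 2021:
February has 28 days, so 28 − 26 = 2 days remain after February 26, 2021; 549 − 2 = 547 left.
March 2021 has 31 days: 547 − 31 = 516 left.
April 2021 has 30 days: 516 − 30 = 486 left.
May 2021 has 31 days: 486 − 31 = 455 left.
June 2021 has 30 days: 455 − 30 = 425 left.
July 2021 has 31 days: 425 − 31 = 394 left.
August 2021 has 31 days: 394 − 31 = 363 left.
September 2021 has 30 days: 363 − 30 = 333 left.
October 2021 has 31 days: 333 − 31 = 302 left.
November 2021 has 30 days: 302 − 30 = 272 left.
December 2021 has 31 days: 272 − 31 = 241 left.
January 2022 has 31 days: 241 − 31 = 210 left.
February 2022 has 28 days (2022 is not a leap year): 210 − 28 = 182 left.
March 2022 has 31 days: 182 − 31 = 151 left.
April 2022 has 30 days: 151 − 30 = 121 left.
May 2022 has 31 days: 121 − 31 = 90 left.
June 2022 has 30 days: 90 − 30 = 60 left.
July 2022 has 31 days: 60 − 31 = 29 left.
29 days into August 2022 → August 29, 2022.
Advancing 395 days from August 29, 2022:
August has 31 days, so 31 − 29 = 2 days remain after August 29, 2022; 395 − 2 = 393 left.
September 2022 has 30 days: 393 − 30 = 363 left.
October 2022 has 31 days: 363 − 31 = 332 left.
November 2022 has 30 days: 332 − 30 = 302 left.
December 2022 has 31 days: 302 − 31 = 271 left.
January 2023 has 31 days: 271 − 31 = 240 left.
February 2023 has 28 days (2023 is not a leap year): 240 − 28 = 212 left.
March 2023 has 31 days: 212 − 31 = 181 left.
April 2023 has 30 days: 181 − 30 = 151 left.
May 2023 has 31 days: 151 − 31 = 120 left.
June 2023 has 30 days: 120 − 30 = 90 left.
July 2023 has 31 days: 90 − 31 = 59 left.
August 2023 has 31 days: 59 − 31 = 28 left.
28 days into September 2023 → September 28, 2023.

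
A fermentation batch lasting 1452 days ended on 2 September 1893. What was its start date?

September 11, 1889

Going back 1452 days from September 2, 1893.
Going back 2 days from September 2, 1893 reaches the end of the previous month; 1452 − 2 = 1450 left.
August 1893 has 31 days: 1450 − 31 = 1419 left.
July 1893 has 31 days: 1419 − 31 = 1388 left.
June 1893 has 30 days: 1388 − 30 = 1358 left.
May 1893 has 31 days: 1358 − 31 = 1327 left.
April 1893 has 30 days: 1327 − 30 = 1297 left.
March 1893 has 31 days: 1297 − 31 = 1266 left.
February 1893 has 28 days (1893 is not a leap year): 1266 − 28 = 1238 left.
January 1893 has 31 days: 1238 − 31 = 1207 left.
December 1892 has 31 days: 1207 − 31 = 1176 left.
November 1892 has 30 days: 1176 − 30 = 1146 left.
October 1892 has 31 days: 1146 − 31 = 1115 left.
September 1892 has 30 days: 1115 − 30 = 1085 left.
August 1892 has 31 days: 1085 − 31 = 1054 left.
July 1892 has 31 days: 1054 − 31 = 1023 left.
June 1892 has 30 days: 1023 − 30 = 993 left.
May 1892 has 31 days: 993 − 31 = 962 left.
April 1892 has 30 days: 962 − 30 = 932 left.
March 1892 has 31 days: 932 − 31 = 901 left.
February 1892 has 29 days (1892 is a leap year): 901 − 29 = 872 left.
January 1892 has 31 days: 872 − 31 = 841 left.
December 1891 has 31 days: 841 − 31 = 810 left.
November 1891 has 30 days: 810 − 30 = 780 left.
October 1891 has 31 days: 780 − 31 = 749 left.
September 1891 has 30 days: 749 − 30 = 719 left.
August 1891 has 31 days: 719 − 31 = 688 left.
July 1891 has 31 days: 688 − 31 = 657 left.
June 1891 has 30 days: 657 − 30 = 627 left.
May 1891 has 31 days: 627 − 31 = 596 left.
April 1891 has 30 days: 596 − 30 = 566 left.
March 1891 has 31 days: 566 − 31 = 535 left.
February 1891 has 28 days (1891 is not a leap year): 535 − 28 = 507 left.
January 1891 has 31 days: 507 − 31 = 476 left.
December 1890 has 31 days: 476 − 31 = 445 left.
November 1890 has 30 days: 445 − 30 = 415 left.
October 1890 has 31 days: 415 − 31 = 384 left.
September 1890 has 30 days: 384 − 30 = 354 left.
August 1890 has 31 days: 354 − 31 = 323 left.
July 1890 has 31 days: 323 − 31 = 292 left.
June 1890 has 30 days: 292 − 30 = 262 left.
May 1890 has 31 days: 262 − 31 = 231 left.
April 1890 has 30 days: 231 − 30 = 201 left.
March 1890 has 31 days: 201 − 31 = 170 left.
February 1890 has 28 days (1890 is not a leap year): 170 − 28 = 142 left.
January 1890 has 31 days: 142 − 31 = 111 left.
December 1889 has 31 days: 111 − 31 = 80 left.
November 1889 has 30 days: 80 − 30 = 50 left.
October 1889 has 31 days: 50 − 31 = 19 left.
September 1889 has 30 days; 30 − 19 = 11 → September 11, 1889.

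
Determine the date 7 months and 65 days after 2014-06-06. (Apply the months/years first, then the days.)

Adding 7 months and 65 days from June 6, 2014: first the month/year part, then the days.
month 6 + 7 = 13, which is month 1 of year 2015 → January 2015.
Day 6 is valid in January, giving January 6, 2015.
Now add 65 days from January 6, 2015.
January has 31 days, so 31 − 6 = 25 days remain after January 6, 2015; 65 − 25 = 40 left.
February 2015 has 28 days (2015 is not a leap year): 40 − 28 = 12 left.
12 days into March 2015 → March 12, 2015.

March 12, 2015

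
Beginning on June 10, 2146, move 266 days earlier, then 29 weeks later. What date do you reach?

April 8, 2146

Counting back 266 days from June 10, 2146:
Going back 10 days from June 10, 2146 reaches the end of the previous month; 266 − 10 = 256 left.
May 2146 has 31 days: 256 − 31 = 225 left.
April 2146 has 30 days: 225 − 30 = 195 left.
March 2146 has 31 days: 195 − 31 = 164 left.
February 2146 has 28 days (2146 is not a leap year): 164 − 28 = 136 left.
January 2146 has 31 days: 136 − 31 = 105 left.
December 2145 has 31 days: 105 − 31 = 74 left.
November 2145 has 30 days: 74 − 30 = 44 left.
October 2145 has 31 days: 44 − 31 = 13 left.
September 2145 has 30 days; 30 − 13 = 17 → September 17, 2145.
Adding 29 weeks (= 203 days) from September 17, 2145:
September has 30 days, so 30 − 17 = 13 days remain after September 17, 2145; 203 − 13 = 190 left.
October 2145 has 31 days: 190 − 31 = 159 left.
November 2145 has 30 days: 159 − 30 = 129 left.
December 2145 has 31 days: 129 − 31 = 98 left.
January 2146 has 31 days: 98 − 31 = 67 left.
February 2146 has 28 days (2146 is not a leap year): 67 − 28 = 39 left.
March 2146 has 31 days: 39 − 31 = 8 left.
8 days into April 2146 → April 8, 2146.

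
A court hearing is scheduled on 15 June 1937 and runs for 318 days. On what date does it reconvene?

April 29, 1938

Adding 318 days from June 15, 1937.
June has 30 days, so 30 − 15 = 15 days remain after June 15, 1937; 318 − 15 = 303 left.
July 1937 has 31 days: 303 − 31 = 272 left.
August 1937 has 31 days: 272 − 31 = 241 left.
September 1937 has 30 days: 241 − 30 = 211 left.
October 1937 has 31 days: 211 − 31 = 180 left.
November 1937 has 30 days: 180 − 30 = 150 left.
December 1937 has 31 days: 150 − 31 = 119 left.
January 1938 has 31 days: 119 − 31 = 88 left.
February 1938 has 28 days (1938 is not a leap year): 88 − 28 = 60 left.
March 1938 has 31 days: 60 − 31 = 29 left.
29 days into April 1938 → April 29, 1938.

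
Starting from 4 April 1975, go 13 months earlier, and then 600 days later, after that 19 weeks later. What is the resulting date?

Going back 13 months from April 4, 1975:
month 4 − 13 = -9, which is month 3 of year 1974 → March 1974.
Day 4 is valid in March, giving March 4, 1974.
Advancing 600 days from March 4, 1974:
March has 31 days, so 31 − 4 = 27 days remain after March 4, 1974; 600 − 27 = 573 left.
April 1974 has 30 days: 573 − 30 = 543 left.
May 1974 has 31 days: 543 − 31 = 512 left.
June 1974 has 30 days: 512 − 30 = 482 left.
July 1974 has 31 days: 482 − 31 = 451 left.
August 1974 has 31 days: 451 − 31 = 420 left.
September 1974 has 30 days: 420 − 30 = 390 left.
October 1974 has 31 days: 390 − 31 = 359 left.
November 1974 has 30 days: 359 − 30 = 329 left.
December 1974 has 31 days: 329 − 31 = 298 left.
January 1975 has 31 days: 298 − 31 = 267 left.
February 1975 has 28 days (1975 is not a leap year): 267 − 28 = 239 left.
March 1975 has 31 days: 239 − 31 = 208 left.
April 1975 has 30 days: 208 − 30 = 178 left.
May 1975 has 31 days: 178 − 31 = 147 left.
June 1975 has 30 days: 147 − 30 = 117 left.
July 1975 has 31 days: 117 − 31 = 86 left.
August 1975 has 31 days: 86 − 31 = 55 left.
September 1975 has 30 days: 55 − 30 = 25 left.
25 days into October 1975 → October 25, 1975.
Advancing 19 weeks (= 133 days) from October 25, 1975:
October has 31 days, so 31 − 25 = 6 days remain after October 25, 1975; 133 − 6 = 127 left.
November 1975 has 30 days: 127 − 30 = 97 left.
December 1975 has 31 days: 97 − 31 = 66 left.
January 1976 has 31 days: 66 − 31 = 35 left.
February 1976 has 29 days (1976 is a leap year): 35 − 29 = 6 left.
6 days into March 1976 → March 6, 1976.

March 6, 1976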